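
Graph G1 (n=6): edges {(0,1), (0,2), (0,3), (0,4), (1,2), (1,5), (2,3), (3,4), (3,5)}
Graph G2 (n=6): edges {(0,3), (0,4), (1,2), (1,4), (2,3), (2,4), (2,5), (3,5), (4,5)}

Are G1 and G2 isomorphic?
Yes, isomorphic

The graphs are isomorphic.
One valid mapping φ: V(G1) → V(G2): 0→2, 1→3, 2→5, 3→4, 4→1, 5→0

Verify φ preserves adjacency — for each edge of G1, its image is an edge of G2:
  (0,1) → (φ(0),φ(1)) = (2,3) ∈ E(G2) ✓
  (0,2) → (φ(0),φ(2)) = (2,5) ∈ E(G2) ✓
  (0,3) → (φ(0),φ(3)) = (2,4) ∈ E(G2) ✓
  (0,4) → (φ(0),φ(4)) = (1,2) ∈ E(G2) ✓
  (1,2) → (φ(1),φ(2)) = (3,5) ∈ E(G2) ✓
  (1,5) → (φ(1),φ(5)) = (0,3) ∈ E(G2) ✓
  (2,3) → (φ(2),φ(3)) = (4,5) ∈ E(G2) ✓
  (3,4) → (φ(3),φ(4)) = (1,4) ∈ E(G2) ✓
  (3,5) → (φ(3),φ(5)) = (0,4) ∈ E(G2) ✓
All 9 edges of G1 map to edges of G2, and |E(G1)| = |E(G2)| = 9, so φ is a bijection on edges as well as vertices. Hence G1 ≅ G2.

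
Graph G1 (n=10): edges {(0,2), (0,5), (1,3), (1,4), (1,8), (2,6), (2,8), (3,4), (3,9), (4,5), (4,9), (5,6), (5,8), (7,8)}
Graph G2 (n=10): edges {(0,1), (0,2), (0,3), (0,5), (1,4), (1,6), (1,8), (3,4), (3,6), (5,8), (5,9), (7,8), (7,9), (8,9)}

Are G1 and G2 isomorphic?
Yes, isomorphic

The graphs are isomorphic.
One valid mapping φ: V(G1) → V(G2): 0→6, 1→5, 2→3, 3→9, 4→8, 5→1, 6→4, 7→2, 8→0, 9→7

Verify φ preserves adjacency — for each edge of G1, its image is an edge of G2:
  (0,2) → (φ(0),φ(2)) = (3,6) ∈ E(G2) ✓
  (0,5) → (φ(0),φ(5)) = (1,6) ∈ E(G2) ✓
  (1,3) → (φ(1),φ(3)) = (5,9) ∈ E(G2) ✓
  (1,4) → (φ(1),φ(4)) = (5,8) ∈ E(G2) ✓
  (1,8) → (φ(1),φ(8)) = (0,5) ∈ E(G2) ✓
  (2,6) → (φ(2),φ(6)) = (3,4) ∈ E(G2) ✓
  (2,8) → (φ(2),φ(8)) = (0,3) ∈ E(G2) ✓
  (3,4) → (φ(3),φ(4)) = (8,9) ∈ E(G2) ✓
  (3,9) → (φ(3),φ(9)) = (7,9) ∈ E(G2) ✓
  (4,5) → (φ(4),φ(5)) = (1,8) ∈ E(G2) ✓
  (4,9) → (φ(4),φ(9)) = (7,8) ∈ E(G2) ✓
  (5,6) → (φ(5),φ(6)) = (1,4) ∈ E(G2) ✓
  (5,8) → (φ(5),φ(8)) = (0,1) ∈ E(G2) ✓
  (7,8) → (φ(7),φ(8)) = (0,2) ∈ E(G2) ✓
All 14 edges of G1 map to edges of G2, and |E(G1)| = |E(G2)| = 14, so φ is a bijection on edges as well as vertices. Hence G1 ≅ G2.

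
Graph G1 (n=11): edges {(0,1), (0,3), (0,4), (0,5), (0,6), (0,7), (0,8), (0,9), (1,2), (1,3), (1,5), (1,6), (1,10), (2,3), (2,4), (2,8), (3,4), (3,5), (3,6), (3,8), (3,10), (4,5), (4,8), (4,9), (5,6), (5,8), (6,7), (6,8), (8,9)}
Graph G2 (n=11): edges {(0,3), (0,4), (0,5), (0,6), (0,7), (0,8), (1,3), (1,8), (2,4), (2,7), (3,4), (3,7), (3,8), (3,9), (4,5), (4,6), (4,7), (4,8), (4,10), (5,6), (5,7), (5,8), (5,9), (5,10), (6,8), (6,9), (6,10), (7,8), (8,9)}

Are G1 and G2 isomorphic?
Yes, isomorphic

The graphs are isomorphic.
One valid mapping φ: V(G1) → V(G2): 0→4, 1→3, 2→9, 3→8, 4→6, 5→0, 6→7, 7→2, 8→5, 9→10, 10→1

Verify φ preserves adjacency — for each edge of G1, its image is an edge of G2:
  (0,1) → (φ(0),φ(1)) = (3,4) ∈ E(G2) ✓
  (0,3) → (φ(0),φ(3)) = (4,8) ∈ E(G2) ✓
  (0,4) → (φ(0),φ(4)) = (4,6) ∈ E(G2) ✓
  (0,5) → (φ(0),φ(5)) = (0,4) ∈ E(G2) ✓
  (0,6) → (φ(0),φ(6)) = (4,7) ∈ E(G2) ✓
  (0,7) → (φ(0),φ(7)) = (2,4) ∈ E(G2) ✓
  (0,8) → (φ(0),φ(8)) = (4,5) ∈ E(G2) ✓
  (0,9) → (φ(0),φ(9)) = (4,10) ∈ E(G2) ✓
  (1,2) → (φ(1),φ(2)) = (3,9) ∈ E(G2) ✓
  (1,3) → (φ(1),φ(3)) = (3,8) ∈ E(G2) ✓
  (1,5) → (φ(1),φ(5)) = (0,3) ∈ E(G2) ✓
  (1,6) → (φ(1),φ(6)) = (3,7) ∈ E(G2) ✓
  (1,10) → (φ(1),φ(10)) = (1,3) ∈ E(G2) ✓
  (2,3) → (φ(2),φ(3)) = (8,9) ∈ E(G2) ✓
  (2,4) → (φ(2),φ(4)) = (6,9) ∈ E(G2) ✓
  (2,8) → (φ(2),φ(8)) = (5,9) ∈ E(G2) ✓
  (3,4) → (φ(3),φ(4)) = (6,8) ∈ E(G2) ✓
  (3,5) → (φ(3),φ(5)) = (0,8) ∈ E(G2) ✓
  (3,6) → (φ(3),φ(6)) = (7,8) ∈ E(G2) ✓
  (3,8) → (φ(3),φ(8)) = (5,8) ∈ E(G2) ✓
  (3,10) → (φ(3),φ(10)) = (1,8) ∈ E(G2) ✓
  (4,5) → (φ(4),φ(5)) = (0,6) ∈ E(G2) ✓
  (4,8) → (φ(4),φ(8)) = (5,6) ∈ E(G2) ✓
  (4,9) → (φ(4),φ(9)) = (6,10) ∈ E(G2) ✓
  (5,6) → (φ(5),φ(6)) = (0,7) ∈ E(G2) ✓
  (5,8) → (φ(5),φ(8)) = (0,5) ∈ E(G2) ✓
  (6,7) → (φ(6),φ(7)) = (2,7) ∈ E(G2) ✓
  (6,8) → (φ(6),φ(8)) = (5,7) ∈ E(G2) ✓
  (8,9) → (φ(8),φ(9)) = (5,10) ∈ E(G2) ✓
All 29 edges of G1 map to edges of G2, and |E(G1)| = |E(G2)| = 29, so φ is a bijection on edges as well as vertices. Hence G1 ≅ G2.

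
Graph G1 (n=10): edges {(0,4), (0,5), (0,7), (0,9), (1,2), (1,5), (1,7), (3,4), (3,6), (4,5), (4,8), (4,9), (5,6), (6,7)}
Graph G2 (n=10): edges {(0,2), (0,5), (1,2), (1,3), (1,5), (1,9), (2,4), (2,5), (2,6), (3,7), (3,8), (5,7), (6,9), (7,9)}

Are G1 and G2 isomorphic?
Yes, isomorphic

The graphs are isomorphic.
One valid mapping φ: V(G1) → V(G2): 0→5, 1→3, 2→8, 3→6, 4→2, 5→1, 6→9, 7→7, 8→4, 9→0

Verify φ preserves adjacency — for each edge of G1, its image is an edge of G2:
  (0,4) → (φ(0),φ(4)) = (2,5) ∈ E(G2) ✓
  (0,5) → (φ(0),φ(5)) = (1,5) ∈ E(G2) ✓
  (0,7) → (φ(0),φ(7)) = (5,7) ∈ E(G2) ✓
  (0,9) → (φ(0),φ(9)) = (0,5) ∈ E(G2) ✓
  (1,2) → (φ(1),φ(2)) = (3,8) ∈ E(G2) ✓
  (1,5) → (φ(1),φ(5)) = (1,3) ∈ E(G2) ✓
  (1,7) → (φ(1),φ(7)) = (3,7) ∈ E(G2) ✓
  (3,4) → (φ(3),φ(4)) = (2,6) ∈ E(G2) ✓
  (3,6) → (φ(3),φ(6)) = (6,9) ∈ E(G2) ✓
  (4,5) → (φ(4),φ(5)) = (1,2) ∈ E(G2) ✓
  (4,8) → (φ(4),φ(8)) = (2,4) ∈ E(G2) ✓
  (4,9) → (φ(4),φ(9)) = (0,2) ∈ E(G2) ✓
  (5,6) → (φ(5),φ(6)) = (1,9) ∈ E(G2) ✓
  (6,7) → (φ(6),φ(7)) = (7,9) ∈ E(G2) ✓
All 14 edges of G1 map to edges of G2, and |E(G1)| = |E(G2)| = 14, so φ is a bijection on edges as well as vertices. Hence G1 ≅ G2.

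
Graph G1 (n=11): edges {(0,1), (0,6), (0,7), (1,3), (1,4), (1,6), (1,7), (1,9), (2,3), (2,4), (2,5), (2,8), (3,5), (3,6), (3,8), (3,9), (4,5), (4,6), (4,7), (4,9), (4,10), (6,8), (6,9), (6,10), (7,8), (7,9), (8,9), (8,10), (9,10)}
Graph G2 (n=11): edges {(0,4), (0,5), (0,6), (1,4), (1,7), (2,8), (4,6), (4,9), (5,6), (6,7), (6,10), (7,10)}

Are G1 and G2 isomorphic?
No, not isomorphic

The graphs are NOT isomorphic.

Degrees in G1: deg(0)=3, deg(1)=6, deg(2)=4, deg(3)=6, deg(4)=7, deg(5)=3, deg(6)=7, deg(7)=5, deg(8)=6, deg(9)=7, deg(10)=4.
Sorted degree sequence of G1: [7, 7, 7, 6, 6, 6, 5, 4, 4, 3, 3].
Degrees in G2: deg(0)=3, deg(1)=2, deg(2)=1, deg(3)=0, deg(4)=4, deg(5)=2, deg(6)=5, deg(7)=3, deg(8)=1, deg(9)=1, deg(10)=2.
Sorted degree sequence of G2: [5, 4, 3, 3, 2, 2, 2, 1, 1, 1, 0].
The (sorted) degree sequence is an isomorphism invariant, so since G1 and G2 have different degree sequences they cannot be isomorphic.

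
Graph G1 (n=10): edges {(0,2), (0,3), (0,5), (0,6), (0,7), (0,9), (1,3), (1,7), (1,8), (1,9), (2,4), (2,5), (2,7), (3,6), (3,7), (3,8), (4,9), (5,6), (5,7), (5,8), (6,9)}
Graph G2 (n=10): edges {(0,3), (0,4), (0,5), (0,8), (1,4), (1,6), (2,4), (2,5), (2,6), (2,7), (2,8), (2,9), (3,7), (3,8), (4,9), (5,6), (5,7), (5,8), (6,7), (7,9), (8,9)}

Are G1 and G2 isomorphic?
Yes, isomorphic

The graphs are isomorphic.
One valid mapping φ: V(G1) → V(G2): 0→2, 1→0, 2→6, 3→8, 4→1, 5→7, 6→9, 7→5, 8→3, 9→4

Verify φ preserves adjacency — for each edge of G1, its image is an edge of G2:
  (0,2) → (φ(0),φ(2)) = (2,6) ∈ E(G2) ✓
  (0,3) → (φ(0),φ(3)) = (2,8) ∈ E(G2) ✓
  (0,5) → (φ(0),φ(5)) = (2,7) ∈ E(G2) ✓
  (0,6) → (φ(0),φ(6)) = (2,9) ∈ E(G2) ✓
  (0,7) → (φ(0),φ(7)) = (2,5) ∈ E(G2) ✓
  (0,9) → (φ(0),φ(9)) = (2,4) ∈ E(G2) ✓
  (1,3) → (φ(1),φ(3)) = (0,8) ∈ E(G2) ✓
  (1,7) → (φ(1),φ(7)) = (0,5) ∈ E(G2) ✓
  (1,8) → (φ(1),φ(8)) = (0,3) ∈ E(G2) ✓
  (1,9) → (φ(1),φ(9)) = (0,4) ∈ E(G2) ✓
  (2,4) → (φ(2),φ(4)) = (1,6) ∈ E(G2) ✓
  (2,5) → (φ(2),φ(5)) = (6,7) ∈ E(G2) ✓
  (2,7) → (φ(2),φ(7)) = (5,6) ∈ E(G2) ✓
  (3,6) → (φ(3),φ(6)) = (8,9) ∈ E(G2) ✓
  (3,7) → (φ(3),φ(7)) = (5,8) ∈ E(G2) ✓
  (3,8) → (φ(3),φ(8)) = (3,8) ∈ E(G2) ✓
  (4,9) → (φ(4),φ(9)) = (1,4) ∈ E(G2) ✓
  (5,6) → (φ(5),φ(6)) = (7,9) ∈ E(G2) ✓
  (5,7) → (φ(5),φ(7)) = (5,7) ∈ E(G2) ✓
  (5,8) → (φ(5),φ(8)) = (3,7) ∈ E(G2) ✓
  (6,9) → (φ(6),φ(9)) = (4,9) ∈ E(G2) ✓
All 21 edges of G1 map to edges of G2, and |E(G1)| = |E(G2)| = 21, so φ is a bijection on edges as well as vertices. Hence G1 ≅ G2.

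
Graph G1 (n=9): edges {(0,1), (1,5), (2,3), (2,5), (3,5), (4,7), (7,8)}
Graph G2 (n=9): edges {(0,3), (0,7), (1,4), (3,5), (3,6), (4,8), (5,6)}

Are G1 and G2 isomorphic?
Yes, isomorphic

The graphs are isomorphic.
One valid mapping φ: V(G1) → V(G2): 0→7, 1→0, 2→5, 3→6, 4→1, 5→3, 6→2, 7→4, 8→8

Verify φ preserves adjacency — for each edge of G1, its image is an edge of G2:
  (0,1) → (φ(0),φ(1)) = (0,7) ∈ E(G2) ✓
  (1,5) → (φ(1),φ(5)) = (0,3) ∈ E(G2) ✓
  (2,3) → (φ(2),φ(3)) = (5,6) ∈ E(G2) ✓
  (2,5) → (φ(2),φ(5)) = (3,5) ∈ E(G2) ✓
  (3,5) → (φ(3),φ(5)) = (3,6) ∈ E(G2) ✓
  (4,7) → (φ(4),φ(7)) = (1,4) ∈ E(G2) ✓
  (7,8) → (φ(7),φ(8)) = (4,8) ∈ E(G2) ✓
All 7 edges of G1 map to edges of G2, and |E(G1)| = |E(G2)| = 7, so φ is a bijection on edges as well as vertices. Hence G1 ≅ G2.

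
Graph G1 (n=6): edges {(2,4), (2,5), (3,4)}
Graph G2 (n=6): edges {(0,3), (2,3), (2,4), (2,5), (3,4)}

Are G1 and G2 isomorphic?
No, not isomorphic

The graphs are NOT isomorphic.

Counting edges: G1 has 3 edge(s); G2 has 5 edge(s).
Edge count is an isomorphism invariant (a bijection on vertices induces a bijection on edges), so differing edge counts rule out isomorphism.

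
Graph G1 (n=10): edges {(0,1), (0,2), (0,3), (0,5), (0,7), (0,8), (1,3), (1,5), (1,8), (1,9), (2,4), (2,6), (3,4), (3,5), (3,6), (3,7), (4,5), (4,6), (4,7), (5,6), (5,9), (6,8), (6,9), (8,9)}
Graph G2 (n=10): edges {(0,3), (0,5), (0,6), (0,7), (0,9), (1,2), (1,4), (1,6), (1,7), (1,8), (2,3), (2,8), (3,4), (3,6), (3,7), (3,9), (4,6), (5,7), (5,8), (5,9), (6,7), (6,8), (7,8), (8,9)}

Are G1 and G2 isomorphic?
Yes, isomorphic

The graphs are isomorphic.
One valid mapping φ: V(G1) → V(G2): 0→3, 1→0, 2→2, 3→6, 4→1, 5→7, 6→8, 7→4, 8→9, 9→5

Verify φ preserves adjacency — for each edge of G1, its image is an edge of G2:
  (0,1) → (φ(0),φ(1)) = (0,3) ∈ E(G2) ✓
  (0,2) → (φ(0),φ(2)) = (2,3) ∈ E(G2) ✓
  (0,3) → (φ(0),φ(3)) = (3,6) ∈ E(G2) ✓
  (0,5) → (φ(0),φ(5)) = (3,7) ∈ E(G2) ✓
  (0,7) → (φ(0),φ(7)) = (3,4) ∈ E(G2) ✓
  (0,8) → (φ(0),φ(8)) = (3,9) ∈ E(G2) ✓
  (1,3) → (φ(1),φ(3)) = (0,6) ∈ E(G2) ✓
  (1,5) → (φ(1),φ(5)) = (0,7) ∈ E(G2) ✓
  (1,8) → (φ(1),φ(8)) = (0,9) ∈ E(G2) ✓
  (1,9) → (φ(1),φ(9)) = (0,5) ∈ E(G2) ✓
  (2,4) → (φ(2),φ(4)) = (1,2) ∈ E(G2) ✓
  (2,6) → (φ(2),φ(6)) = (2,8) ∈ E(G2) ✓
  (3,4) → (φ(3),φ(4)) = (1,6) ∈ E(G2) ✓
  (3,5) → (φ(3),φ(5)) = (6,7) ∈ E(G2) ✓
  (3,6) → (φ(3),φ(6)) = (6,8) ∈ E(G2) ✓
  (3,7) → (φ(3),φ(7)) = (4,6) ∈ E(G2) ✓
  (4,5) → (φ(4),φ(5)) = (1,7) ∈ E(G2) ✓
  (4,6) → (φ(4),φ(6)) = (1,8) ∈ E(G2) ✓
  (4,7) → (φ(4),φ(7)) = (1,4) ∈ E(G2) ✓
  (5,6) → (φ(5),φ(6)) = (7,8) ∈ E(G2) ✓
  (5,9) → (φ(5),φ(9)) = (5,7) ∈ E(G2) ✓
  (6,8) → (φ(6),φ(8)) = (8,9) ∈ E(G2) ✓
  (6,9) → (φ(6),φ(9)) = (5,8) ∈ E(G2) ✓
  (8,9) → (φ(8),φ(9)) = (5,9) ∈ E(G2) ✓
All 24 edges of G1 map to edges of G2, and |E(G1)| = |E(G2)| = 24, so φ is a bijection on edges as well as vertices. Hence G1 ≅ G2.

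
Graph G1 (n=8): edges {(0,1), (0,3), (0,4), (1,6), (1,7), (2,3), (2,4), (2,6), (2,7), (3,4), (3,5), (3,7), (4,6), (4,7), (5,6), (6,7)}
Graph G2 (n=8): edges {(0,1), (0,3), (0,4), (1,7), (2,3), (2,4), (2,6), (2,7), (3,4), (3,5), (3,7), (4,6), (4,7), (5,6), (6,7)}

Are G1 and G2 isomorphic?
No, not isomorphic

The graphs are NOT isomorphic.

Counting edges: G1 has 16 edge(s); G2 has 15 edge(s).
Edge count is an isomorphism invariant (a bijection on vertices induces a bijection on edges), so differing edge counts rule out isomorphism.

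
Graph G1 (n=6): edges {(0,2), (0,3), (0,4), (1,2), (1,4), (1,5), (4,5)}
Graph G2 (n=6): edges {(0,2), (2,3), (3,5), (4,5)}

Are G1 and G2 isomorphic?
No, not isomorphic

The graphs are NOT isomorphic.

Connected components of G1: 1 component(s) with vertex sets [[0, 1, 2, 3, 4, 5]], sizes [6].
Connected components of G2: 2 component(s) with vertex sets [[1], [0, 2, 3, 4, 5]], sizes [1, 5].
The number of connected components (and the multiset of component sizes) is an isomorphism invariant — an isomorphism maps each component of G1 bijectively onto a component of G2. Since G1 has 1 component(s) and G2 has 2, they cannot be isomorphic.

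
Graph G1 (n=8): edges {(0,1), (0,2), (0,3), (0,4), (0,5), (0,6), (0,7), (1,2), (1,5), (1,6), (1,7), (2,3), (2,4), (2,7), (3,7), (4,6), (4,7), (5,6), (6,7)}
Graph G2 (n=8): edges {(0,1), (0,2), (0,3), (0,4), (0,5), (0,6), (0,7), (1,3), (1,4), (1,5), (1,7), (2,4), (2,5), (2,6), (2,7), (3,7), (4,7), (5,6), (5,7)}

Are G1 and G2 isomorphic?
Yes, isomorphic

The graphs are isomorphic.
One valid mapping φ: V(G1) → V(G2): 0→0, 1→5, 2→1, 3→3, 4→4, 5→6, 6→2, 7→7

Verify φ preserves adjacency — for each edge of G1, its image is an edge of G2:
  (0,1) → (φ(0),φ(1)) = (0,5) ∈ E(G2) ✓
  (0,2) → (φ(0),φ(2)) = (0,1) ∈ E(G2) ✓
  (0,3) → (φ(0),φ(3)) = (0,3) ∈ E(G2) ✓
  (0,4) → (φ(0),φ(4)) = (0,4) ∈ E(G2) ✓
  (0,5) → (φ(0),φ(5)) = (0,6) ∈ E(G2) ✓
  (0,6) → (φ(0),φ(6)) = (0,2) ∈ E(G2) ✓
  (0,7) → (φ(0),φ(7)) = (0,7) ∈ E(G2) ✓
  (1,2) → (φ(1),φ(2)) = (1,5) ∈ E(G2) ✓
  (1,5) → (φ(1),φ(5)) = (5,6) ∈ E(G2) ✓
  (1,6) → (φ(1),φ(6)) = (2,5) ∈ E(G2) ✓
  (1,7) → (φ(1),φ(7)) = (5,7) ∈ E(G2) ✓
  (2,3) → (φ(2),φ(3)) = (1,3) ∈ E(G2) ✓
  (2,4) → (φ(2),φ(4)) = (1,4) ∈ E(G2) ✓
  (2,7) → (φ(2),φ(7)) = (1,7) ∈ E(G2) ✓
  (3,7) → (φ(3),φ(7)) = (3,7) ∈ E(G2) ✓
  (4,6) → (φ(4),φ(6)) = (2,4) ∈ E(G2) ✓
  (4,7) → (φ(4),φ(7)) = (4,7) ∈ E(G2) ✓
  (5,6) → (φ(5),φ(6)) = (2,6) ∈ E(G2) ✓
  (6,7) → (φ(6),φ(7)) = (2,7) ∈ E(G2) ✓
All 19 edges of G1 map to edges of G2, and |E(G1)| = |E(G2)| = 19, so φ is a bijection on edges as well as vertices. Hence G1 ≅ G2.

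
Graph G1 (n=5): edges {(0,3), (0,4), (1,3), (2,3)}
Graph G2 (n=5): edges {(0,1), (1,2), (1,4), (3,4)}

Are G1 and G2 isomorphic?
Yes, isomorphic

The graphs are isomorphic.
One valid mapping φ: V(G1) → V(G2): 0→4, 1→0, 2→2, 3→1, 4→3

Verify φ preserves adjacency — for each edge of G1, its image is an edge of G2:
  (0,3) → (φ(0),φ(3)) = (1,4) ∈ E(G2) ✓
  (0,4) → (φ(0),φ(4)) = (3,4) ∈ E(G2) ✓
  (1,3) → (φ(1),φ(3)) = (0,1) ∈ E(G2) ✓
  (2,3) → (φ(2),φ(3)) = (1,2) ∈ E(G2) ✓
All 4 edges of G1 map to edges of G2, and |E(G1)| = |E(G2)| = 4, so φ is a bijection on edges as well as vertices. Hence G1 ≅ G2.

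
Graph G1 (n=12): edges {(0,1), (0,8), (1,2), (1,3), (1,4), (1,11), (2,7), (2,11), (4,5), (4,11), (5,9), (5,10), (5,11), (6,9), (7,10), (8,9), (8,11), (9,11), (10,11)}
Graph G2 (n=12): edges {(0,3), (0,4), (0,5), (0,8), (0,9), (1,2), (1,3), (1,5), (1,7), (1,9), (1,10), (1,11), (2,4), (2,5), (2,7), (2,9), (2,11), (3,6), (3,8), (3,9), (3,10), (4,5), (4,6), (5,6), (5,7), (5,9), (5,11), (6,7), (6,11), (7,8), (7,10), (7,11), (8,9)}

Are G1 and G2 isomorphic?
No, not isomorphic

The graphs are NOT isomorphic.

Degrees in G1: deg(0)=2, deg(1)=5, deg(2)=3, deg(3)=1, deg(4)=3, deg(5)=4, deg(6)=1, deg(7)=2, deg(8)=3, deg(9)=4, deg(10)=3, deg(11)=7.
Sorted degree sequence of G1: [7, 5, 4, 4, 3, 3, 3, 3, 2, 2, 1, 1].
Degrees in G2: deg(0)=5, deg(1)=7, deg(2)=6, deg(3)=6, deg(4)=4, deg(5)=8, deg(6)=5, deg(7)=7, deg(8)=4, deg(9)=6, deg(10)=3, deg(11)=5.
Sorted degree sequence of G2: [8, 7, 7, 6, 6, 6, 5, 5, 5, 4, 4, 3].
The (sorted) degree sequence is an isomorphism invariant, so since G1 and G2 have different degree sequences they cannot be isomorphic.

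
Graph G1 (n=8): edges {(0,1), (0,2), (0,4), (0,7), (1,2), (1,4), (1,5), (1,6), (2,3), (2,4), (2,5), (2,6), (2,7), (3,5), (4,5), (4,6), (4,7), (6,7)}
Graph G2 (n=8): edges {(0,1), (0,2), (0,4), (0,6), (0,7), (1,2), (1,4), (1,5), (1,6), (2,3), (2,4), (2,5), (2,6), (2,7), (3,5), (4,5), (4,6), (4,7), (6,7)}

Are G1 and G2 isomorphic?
No, not isomorphic

The graphs are NOT isomorphic.

Counting edges: G1 has 18 edge(s); G2 has 19 edge(s).
Edge count is an isomorphism invariant (a bijection on vertices induces a bijection on edges), so differing edge counts rule out isomorphism.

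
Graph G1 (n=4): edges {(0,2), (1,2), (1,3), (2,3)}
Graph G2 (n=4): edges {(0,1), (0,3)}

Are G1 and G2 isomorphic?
No, not isomorphic

The graphs are NOT isomorphic.

Counting triangles (3-cliques): G1 has 1, G2 has 0.
Triangle count is an isomorphism invariant, so differing triangle counts rule out isomorphism.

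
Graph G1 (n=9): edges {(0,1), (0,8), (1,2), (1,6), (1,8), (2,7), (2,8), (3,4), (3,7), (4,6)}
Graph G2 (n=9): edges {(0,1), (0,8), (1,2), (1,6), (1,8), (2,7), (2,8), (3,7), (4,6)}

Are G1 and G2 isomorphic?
No, not isomorphic

The graphs are NOT isomorphic.

Counting edges: G1 has 10 edge(s); G2 has 9 edge(s).
Edge count is an isomorphism invariant (a bijection on vertices induces a bijection on edges), so differing edge counts rule out isomorphism.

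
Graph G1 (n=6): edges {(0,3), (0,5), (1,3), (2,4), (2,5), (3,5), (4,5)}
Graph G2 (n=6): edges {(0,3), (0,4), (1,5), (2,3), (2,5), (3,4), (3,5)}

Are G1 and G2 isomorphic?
Yes, isomorphic

The graphs are isomorphic.
One valid mapping φ: V(G1) → V(G2): 0→2, 1→1, 2→0, 3→5, 4→4, 5→3

Verify φ preserves adjacency — for each edge of G1, its image is an edge of G2:
  (0,3) → (φ(0),φ(3)) = (2,5) ∈ E(G2) ✓
  (0,5) → (φ(0),φ(5)) = (2,3) ∈ E(G2) ✓
  (1,3) → (φ(1),φ(3)) = (1,5) ∈ E(G2) ✓
  (2,4) → (φ(2),φ(4)) = (0,4) ∈ E(G2) ✓
  (2,5) → (φ(2),φ(5)) = (0,3) ∈ E(G2) ✓
  (3,5) → (φ(3),φ(5)) = (3,5) ∈ E(G2) ✓
  (4,5) → (φ(4),φ(5)) = (3,4) ∈ E(G2) ✓
All 7 edges of G1 map to edges of G2, and |E(G1)| = |E(G2)| = 7, so φ is a bijection on edges as well as vertices. Hence G1 ≅ G2.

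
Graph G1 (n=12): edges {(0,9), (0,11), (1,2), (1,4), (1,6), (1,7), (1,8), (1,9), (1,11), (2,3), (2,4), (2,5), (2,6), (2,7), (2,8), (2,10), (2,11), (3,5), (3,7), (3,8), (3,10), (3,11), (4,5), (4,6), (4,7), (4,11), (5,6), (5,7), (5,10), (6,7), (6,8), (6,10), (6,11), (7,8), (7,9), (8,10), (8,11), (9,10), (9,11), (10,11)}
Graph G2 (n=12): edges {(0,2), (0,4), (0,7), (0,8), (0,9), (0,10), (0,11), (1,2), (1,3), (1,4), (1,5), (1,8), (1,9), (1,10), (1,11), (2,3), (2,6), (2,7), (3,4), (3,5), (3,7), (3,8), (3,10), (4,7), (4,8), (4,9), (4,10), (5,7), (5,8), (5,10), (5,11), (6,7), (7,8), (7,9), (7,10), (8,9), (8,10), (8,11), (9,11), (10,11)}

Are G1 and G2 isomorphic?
Yes, isomorphic

The graphs are isomorphic.
One valid mapping φ: V(G1) → V(G2): 0→6, 1→3, 2→8, 3→9, 4→5, 5→11, 6→10, 7→1, 8→4, 9→2, 10→0, 11→7

Verify φ preserves adjacency — for each edge of G1, its image is an edge of G2:
  (0,9) → (φ(0),φ(9)) = (2,6) ∈ E(G2) ✓
  (0,11) → (φ(0),φ(11)) = (6,7) ∈ E(G2) ✓
  (1,2) → (φ(1),φ(2)) = (3,8) ∈ E(G2) ✓
  (1,4) → (φ(1),φ(4)) = (3,5) ∈ E(G2) ✓
  (1,6) → (φ(1),φ(6)) = (3,10) ∈ E(G2) ✓
  (1,7) → (φ(1),φ(7)) = (1,3) ∈ E(G2) ✓
  (1,8) → (φ(1),φ(8)) = (3,4) ∈ E(G2) ✓
  (1,9) → (φ(1),φ(9)) = (2,3) ∈ E(G2) ✓
  (1,11) → (φ(1),φ(11)) = (3,7) ∈ E(G2) ✓
  (2,3) → (φ(2),φ(3)) = (8,9) ∈ E(G2) ✓
  (2,4) → (φ(2),φ(4)) = (5,8) ∈ E(G2) ✓
  (2,5) → (φ(2),φ(5)) = (8,11) ∈ E(G2) ✓
  (2,6) → (φ(2),φ(6)) = (8,10) ∈ E(G2) ✓
  (2,7) → (φ(2),φ(7)) = (1,8) ∈ E(G2) ✓
  (2,8) → (φ(2),φ(8)) = (4,8) ∈ E(G2) ✓
  (2,10) → (φ(2),φ(10)) = (0,8) ∈ E(G2) ✓
  (2,11) → (φ(2),φ(11)) = (7,8) ∈ E(G2) ✓
  (3,5) → (φ(3),φ(5)) = (9,11) ∈ E(G2) ✓
  (3,7) → (φ(3),φ(7)) = (1,9) ∈ E(G2) ✓
  (3,8) → (φ(3),φ(8)) = (4,9) ∈ E(G2) ✓
  (3,10) → (φ(3),φ(10)) = (0,9) ∈ E(G2) ✓
  (3,11) → (φ(3),φ(11)) = (7,9) ∈ E(G2) ✓
  (4,5) → (φ(4),φ(5)) = (5,11) ∈ E(G2) ✓
  (4,6) → (φ(4),φ(6)) = (5,10) ∈ E(G2) ✓
  (4,7) → (φ(4),φ(7)) = (1,5) ∈ E(G2) ✓
  (4,11) → (φ(4),φ(11)) = (5,7) ∈ E(G2) ✓
  (5,6) → (φ(5),φ(6)) = (10,11) ∈ E(G2) ✓
  (5,7) → (φ(5),φ(7)) = (1,11) ∈ E(G2) ✓
  (5,10) → (φ(5),φ(10)) = (0,11) ∈ E(G2) ✓
  (6,7) → (φ(6),φ(7)) = (1,10) ∈ E(G2) ✓
  (6,8) → (φ(6),φ(8)) = (4,10) ∈ E(G2) ✓
  (6,10) → (φ(6),φ(10)) = (0,10) ∈ E(G2) ✓
  (6,11) → (φ(6),φ(11)) = (7,10) ∈ E(G2) ✓
  (7,8) → (φ(7),φ(8)) = (1,4) ∈ E(G2) ✓
  (7,9) → (φ(7),φ(9)) = (1,2) ∈ E(G2) ✓
  (8,10) → (φ(8),φ(10)) = (0,4) ∈ E(G2) ✓
  (8,11) → (φ(8),φ(11)) = (4,7) ∈ E(G2) ✓
  (9,10) → (φ(9),φ(10)) = (0,2) ∈ E(G2) ✓
  (9,11) → (φ(9),φ(11)) = (2,7) ∈ E(G2) ✓
  (10,11) → (φ(10),φ(11)) = (0,7) ∈ E(G2) ✓
All 40 edges of G1 map to edges of G2, and |E(G1)| = |E(G2)| = 40, so φ is a bijection on edges as well as vertices. Hence G1 ≅ G2.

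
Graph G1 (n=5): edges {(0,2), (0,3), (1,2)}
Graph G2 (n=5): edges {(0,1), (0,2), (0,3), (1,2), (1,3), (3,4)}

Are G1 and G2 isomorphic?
No, not isomorphic

The graphs are NOT isomorphic.

Counting triangles (3-cliques): G1 has 0, G2 has 2.
Triangle count is an isomorphism invariant, so differing triangle counts rule out isomorphism.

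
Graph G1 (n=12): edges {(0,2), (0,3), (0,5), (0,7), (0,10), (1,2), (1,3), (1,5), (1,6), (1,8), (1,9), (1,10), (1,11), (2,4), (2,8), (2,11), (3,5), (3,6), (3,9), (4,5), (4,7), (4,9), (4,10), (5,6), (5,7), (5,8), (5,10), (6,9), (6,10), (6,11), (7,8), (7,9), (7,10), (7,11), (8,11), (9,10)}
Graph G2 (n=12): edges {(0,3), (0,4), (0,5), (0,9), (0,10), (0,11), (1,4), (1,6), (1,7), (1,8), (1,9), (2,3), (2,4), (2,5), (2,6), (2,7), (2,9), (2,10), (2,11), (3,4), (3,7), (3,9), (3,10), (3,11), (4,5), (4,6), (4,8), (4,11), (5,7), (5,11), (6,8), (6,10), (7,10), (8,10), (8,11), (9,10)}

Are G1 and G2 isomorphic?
Yes, isomorphic

The graphs are isomorphic.
One valid mapping φ: V(G1) → V(G2): 0→7, 1→4, 2→1, 3→5, 4→9, 5→2, 6→11, 7→10, 8→6, 9→0, 10→3, 11→8

Verify φ preserves adjacency — for each edge of G1, its image is an edge of G2:
  (0,2) → (φ(0),φ(2)) = (1,7) ∈ E(G2) ✓
  (0,3) → (φ(0),φ(3)) = (5,7) ∈ E(G2) ✓
  (0,5) → (φ(0),φ(5)) = (2,7) ∈ E(G2) ✓
  (0,7) → (φ(0),φ(7)) = (7,10) ∈ E(G2) ✓
  (0,10) → (φ(0),φ(10)) = (3,7) ∈ E(G2) ✓
  (1,2) → (φ(1),φ(2)) = (1,4) ∈ E(G2) ✓
  (1,3) → (φ(1),φ(3)) = (4,5) ∈ E(G2) ✓
  (1,5) → (φ(1),φ(5)) = (2,4) ∈ E(G2) ✓
  (1,6) → (φ(1),φ(6)) = (4,11) ∈ E(G2) ✓
  (1,8) → (φ(1),φ(8)) = (4,6) ∈ E(G2) ✓
  (1,9) → (φ(1),φ(9)) = (0,4) ∈ E(G2) ✓
  (1,10) → (φ(1),φ(10)) = (3,4) ∈ E(G2) ✓
  (1,11) → (φ(1),φ(11)) = (4,8) ∈ E(G2) ✓
  (2,4) → (φ(2),φ(4)) = (1,9) ∈ E(G2) ✓
  (2,8) → (φ(2),φ(8)) = (1,6) ∈ E(G2) ✓
  (2,11) → (φ(2),φ(11)) = (1,8) ∈ E(G2) ✓
  (3,5) → (φ(3),φ(5)) = (2,5) ∈ E(G2) ✓
  (3,6) → (φ(3),φ(6)) = (5,11) ∈ E(G2) ✓
  (3,9) → (φ(3),φ(9)) = (0,5) ∈ E(G2) ✓
  (4,5) → (φ(4),φ(5)) = (2,9) ∈ E(G2) ✓
  (4,7) → (φ(4),φ(7)) = (9,10) ∈ E(G2) ✓
  (4,9) → (φ(4),φ(9)) = (0,9) ∈ E(G2) ✓
  (4,10) → (φ(4),φ(10)) = (3,9) ∈ E(G2) ✓
  (5,6) → (φ(5),φ(6)) = (2,11) ∈ E(G2) ✓
  (5,7) → (φ(5),φ(7)) = (2,10) ∈ E(G2) ✓
  (5,8) → (φ(5),φ(8)) = (2,6) ∈ E(G2) ✓
  (5,10) → (φ(5),φ(10)) = (2,3) ∈ E(G2) ✓
  (6,9) → (φ(6),φ(9)) = (0,11) ∈ E(G2) ✓
  (6,10) → (φ(6),φ(10)) = (3,11) ∈ E(G2) ✓
  (6,11) → (φ(6),φ(11)) = (8,11) ∈ E(G2) ✓
  (7,8) → (φ(7),φ(8)) = (6,10) ∈ E(G2) ✓
  (7,9) → (φ(7),φ(9)) = (0,10) ∈ E(G2) ✓
  (7,10) → (φ(7),φ(10)) = (3,10) ∈ E(G2) ✓
  (7,11) → (φ(7),φ(11)) = (8,10) ∈ E(G2) ✓
  (8,11) → (φ(8),φ(11)) = (6,8) ∈ E(G2) ✓
  (9,10) → (φ(9),φ(10)) = (0,3) ∈ E(G2) ✓
All 36 edges of G1 map to edges of G2, and |E(G1)| = |E(G2)| = 36, so φ is a bijection on edges as well as vertices. Hence G1 ≅ G2.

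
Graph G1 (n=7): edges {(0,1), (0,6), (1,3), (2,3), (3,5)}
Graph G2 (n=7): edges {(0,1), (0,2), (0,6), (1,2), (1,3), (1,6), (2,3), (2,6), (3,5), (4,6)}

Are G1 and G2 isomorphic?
No, not isomorphic

The graphs are NOT isomorphic.

Connected components of G1: 2 component(s) with vertex sets [[4], [0, 1, 2, 3, 5, 6]], sizes [1, 6].
Connected components of G2: 1 component(s) with vertex sets [[0, 1, 2, 3, 4, 5, 6]], sizes [7].
The number of connected components (and the multiset of component sizes) is an isomorphism invariant — an isomorphism maps each component of G1 bijectively onto a component of G2. Since G1 has 2 component(s) and G2 has 1, they cannot be isomorphic.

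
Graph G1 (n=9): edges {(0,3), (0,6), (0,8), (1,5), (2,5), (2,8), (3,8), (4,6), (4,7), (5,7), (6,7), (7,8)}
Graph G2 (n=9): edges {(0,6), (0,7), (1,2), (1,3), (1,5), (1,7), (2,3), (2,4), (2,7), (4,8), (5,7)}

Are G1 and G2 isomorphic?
No, not isomorphic

The graphs are NOT isomorphic.

Counting triangles (3-cliques): G1 has 2, G2 has 3.
Triangle count is an isomorphism invariant, so differing triangle counts rule out isomorphism.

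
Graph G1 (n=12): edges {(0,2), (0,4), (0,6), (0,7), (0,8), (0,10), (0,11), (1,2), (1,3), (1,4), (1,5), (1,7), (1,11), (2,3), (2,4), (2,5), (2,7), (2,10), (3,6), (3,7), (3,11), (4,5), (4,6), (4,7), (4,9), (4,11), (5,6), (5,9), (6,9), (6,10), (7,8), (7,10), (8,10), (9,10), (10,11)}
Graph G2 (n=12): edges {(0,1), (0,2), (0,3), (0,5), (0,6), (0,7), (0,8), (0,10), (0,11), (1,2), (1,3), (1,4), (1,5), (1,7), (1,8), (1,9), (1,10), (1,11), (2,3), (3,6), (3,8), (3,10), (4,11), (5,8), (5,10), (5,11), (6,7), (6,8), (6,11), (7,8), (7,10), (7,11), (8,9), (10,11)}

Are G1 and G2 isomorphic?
No, not isomorphic

The graphs are NOT isomorphic.

Degrees in G1: deg(0)=7, deg(1)=6, deg(2)=7, deg(3)=5, deg(4)=8, deg(5)=5, deg(6)=6, deg(7)=7, deg(8)=3, deg(9)=4, deg(10)=7, deg(11)=5.
Sorted degree sequence of G1: [8, 7, 7, 7, 7, 6, 6, 5, 5, 5, 4, 3].
Degrees in G2: deg(0)=9, deg(1)=10, deg(2)=3, deg(3)=6, deg(4)=2, deg(5)=5, deg(6)=5, deg(7)=6, deg(8)=7, deg(9)=2, deg(10)=6, deg(11)=7.
Sorted degree sequence of G2: [10, 9, 7, 7, 6, 6, 6, 5, 5, 3, 2, 2].
The (sorted) degree sequence is an isomorphism invariant, so since G1 and G2 have different degree sequences they cannot be isomorphic.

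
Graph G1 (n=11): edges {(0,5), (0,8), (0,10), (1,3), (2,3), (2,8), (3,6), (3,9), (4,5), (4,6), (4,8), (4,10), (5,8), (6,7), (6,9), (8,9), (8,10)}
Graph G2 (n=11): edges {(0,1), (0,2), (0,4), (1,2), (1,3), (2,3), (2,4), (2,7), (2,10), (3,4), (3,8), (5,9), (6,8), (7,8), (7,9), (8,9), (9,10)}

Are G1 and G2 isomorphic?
Yes, isomorphic

The graphs are isomorphic.
One valid mapping φ: V(G1) → V(G2): 0→0, 1→5, 2→10, 3→9, 4→3, 5→4, 6→8, 7→6, 8→2, 9→7, 10→1

Verify φ preserves adjacency — for each edge of G1, its image is an edge of G2:
  (0,5) → (φ(0),φ(5)) = (0,4) ∈ E(G2) ✓
  (0,8) → (φ(0),φ(8)) = (0,2) ∈ E(G2) ✓
  (0,10) → (φ(0),φ(10)) = (0,1) ∈ E(G2) ✓
  (1,3) → (φ(1),φ(3)) = (5,9) ∈ E(G2) ✓
  (2,3) → (φ(2),φ(3)) = (9,10) ∈ E(G2) ✓
  (2,8) → (φ(2),φ(8)) = (2,10) ∈ E(G2) ✓
  (3,6) → (φ(3),φ(6)) = (8,9) ∈ E(G2) ✓
  (3,9) → (φ(3),φ(9)) = (7,9) ∈ E(G2) ✓
  (4,5) → (φ(4),φ(5)) = (3,4) ∈ E(G2) ✓
  (4,6) → (φ(4),φ(6)) = (3,8) ∈ E(G2) ✓
  (4,8) → (φ(4),φ(8)) = (2,3) ∈ E(G2) ✓
  (4,10) → (φ(4),φ(10)) = (1,3) ∈ E(G2) ✓
  (5,8) → (φ(5),φ(8)) = (2,4) ∈ E(G2) ✓
  (6,7) → (φ(6),φ(7)) = (6,8) ∈ E(G2) ✓
  (6,9) → (φ(6),φ(9)) = (7,8) ∈ E(G2) ✓
  (8,9) → (φ(8),φ(9)) = (2,7) ∈ E(G2) ✓
  (8,10) → (φ(8),φ(10)) = (1,2) ∈ E(G2) ✓
All 17 edges of G1 map to edges of G2, and |E(G1)| = |E(G2)| = 17, so φ is a bijection on edges as well as vertices. Hence G1 ≅ G2.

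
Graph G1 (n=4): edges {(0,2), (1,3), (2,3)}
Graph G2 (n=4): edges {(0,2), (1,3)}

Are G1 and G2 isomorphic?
No, not isomorphic

The graphs are NOT isomorphic.

Counting edges: G1 has 3 edge(s); G2 has 2 edge(s).
Edge count is an isomorphism invariant (a bijection on vertices induces a bijection on edges), so differing edge counts rule out isomorphism.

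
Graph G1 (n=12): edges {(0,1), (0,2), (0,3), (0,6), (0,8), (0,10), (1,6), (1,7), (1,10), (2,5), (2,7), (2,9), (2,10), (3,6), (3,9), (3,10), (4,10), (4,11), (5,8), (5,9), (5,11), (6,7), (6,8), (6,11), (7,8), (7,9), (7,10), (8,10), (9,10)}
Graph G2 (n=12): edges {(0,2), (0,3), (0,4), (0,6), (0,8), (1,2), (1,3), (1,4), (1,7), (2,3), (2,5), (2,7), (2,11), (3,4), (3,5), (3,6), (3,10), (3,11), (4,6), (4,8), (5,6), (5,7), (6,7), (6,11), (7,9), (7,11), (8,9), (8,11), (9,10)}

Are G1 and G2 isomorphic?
Yes, isomorphic

The graphs are isomorphic.
One valid mapping φ: V(G1) → V(G2): 0→2, 1→5, 2→0, 3→1, 4→10, 5→8, 6→7, 7→6, 8→11, 9→4, 10→3, 11→9

Verify φ preserves adjacency — for each edge of G1, its image is an edge of G2:
  (0,1) → (φ(0),φ(1)) = (2,5) ∈ E(G2) ✓
  (0,2) → (φ(0),φ(2)) = (0,2) ∈ E(G2) ✓
  (0,3) → (φ(0),φ(3)) = (1,2) ∈ E(G2) ✓
  (0,6) → (φ(0),φ(6)) = (2,7) ∈ E(G2) ✓
  (0,8) → (φ(0),φ(8)) = (2,11) ∈ E(G2) ✓
  (0,10) → (φ(0),φ(10)) = (2,3) ∈ E(G2) ✓
  (1,6) → (φ(1),φ(6)) = (5,7) ∈ E(G2) ✓
  (1,7) → (φ(1),φ(7)) = (5,6) ∈ E(G2) ✓
  (1,10) → (φ(1),φ(10)) = (3,5) ∈ E(G2) ✓
  (2,5) → (φ(2),φ(5)) = (0,8) ∈ E(G2) ✓
  (2,7) → (φ(2),φ(7)) = (0,6) ∈ E(G2) ✓
  (2,9) → (φ(2),φ(9)) = (0,4) ∈ E(G2) ✓
  (2,10) → (φ(2),φ(10)) = (0,3) ∈ E(G2) ✓
  (3,6) → (φ(3),φ(6)) = (1,7) ∈ E(G2) ✓
  (3,9) → (φ(3),φ(9)) = (1,4) ∈ E(G2) ✓
  (3,10) → (φ(3),φ(10)) = (1,3) ∈ E(G2) ✓
  (4,10) → (φ(4),φ(10)) = (3,10) ∈ E(G2) ✓
  (4,11) → (φ(4),φ(11)) = (9,10) ∈ E(G2) ✓
  (5,8) → (φ(5),φ(8)) = (8,11) ∈ E(G2) ✓
  (5,9) → (φ(5),φ(9)) = (4,8) ∈ E(G2) ✓
  (5,11) → (φ(5),φ(11)) = (8,9) ∈ E(G2) ✓
  (6,7) → (φ(6),φ(7)) = (6,7) ∈ E(G2) ✓
  (6,8) → (φ(6),φ(8)) = (7,11) ∈ E(G2) ✓
  (6,11) → (φ(6),φ(11)) = (7,9) ∈ E(G2) ✓
  (7,8) → (φ(7),φ(8)) = (6,11) ∈ E(G2) ✓
  (7,9) → (φ(7),φ(9)) = (4,6) ∈ E(G2) ✓
  (7,10) → (φ(7),φ(10)) = (3,6) ∈ E(G2) ✓
  (8,10) → (φ(8),φ(10)) = (3,11) ∈ E(G2) ✓
  (9,10) → (φ(9),φ(10)) = (3,4) ∈ E(G2) ✓
All 29 edges of G1 map to edges of G2, and |E(G1)| = |E(G2)| = 29, so φ is a bijection on edges as well as vertices. Hence G1 ≅ G2.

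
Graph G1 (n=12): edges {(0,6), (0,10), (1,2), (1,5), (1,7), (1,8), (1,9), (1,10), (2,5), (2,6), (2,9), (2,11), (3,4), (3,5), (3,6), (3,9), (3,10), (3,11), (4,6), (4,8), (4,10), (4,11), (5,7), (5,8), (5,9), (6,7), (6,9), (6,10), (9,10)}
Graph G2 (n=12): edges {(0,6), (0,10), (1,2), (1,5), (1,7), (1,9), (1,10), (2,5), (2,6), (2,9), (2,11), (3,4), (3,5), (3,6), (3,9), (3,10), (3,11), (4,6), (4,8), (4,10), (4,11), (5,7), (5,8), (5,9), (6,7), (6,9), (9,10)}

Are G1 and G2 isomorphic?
No, not isomorphic

The graphs are NOT isomorphic.

Counting edges: G1 has 29 edge(s); G2 has 27 edge(s).
Edge count is an isomorphism invariant (a bijection on vertices induces a bijection on edges), so differing edge counts rule out isomorphism.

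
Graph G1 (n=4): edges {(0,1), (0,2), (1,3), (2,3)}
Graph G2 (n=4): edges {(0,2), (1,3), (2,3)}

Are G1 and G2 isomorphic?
No, not isomorphic

The graphs are NOT isomorphic.

Counting edges: G1 has 4 edge(s); G2 has 3 edge(s).
Edge count is an isomorphism invariant (a bijection on vertices induces a bijection on edges), so differing edge counts rule out isomorphism.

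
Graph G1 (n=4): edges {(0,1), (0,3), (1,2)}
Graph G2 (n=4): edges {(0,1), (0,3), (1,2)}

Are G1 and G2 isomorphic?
Yes, isomorphic

The graphs are isomorphic.
One valid mapping φ: V(G1) → V(G2): 0→1, 1→0, 2→3, 3→2

Verify φ preserves adjacency — for each edge of G1, its image is an edge of G2:
  (0,1) → (φ(0),φ(1)) = (0,1) ∈ E(G2) ✓
  (0,3) → (φ(0),φ(3)) = (1,2) ∈ E(G2) ✓
  (1,2) → (φ(1),φ(2)) = (0,3) ∈ E(G2) ✓
All 3 edges of G1 map to edges of G2, and |E(G1)| = |E(G2)| = 3, so φ is a bijection on edges as well as vertices. Hence G1 ≅ G2.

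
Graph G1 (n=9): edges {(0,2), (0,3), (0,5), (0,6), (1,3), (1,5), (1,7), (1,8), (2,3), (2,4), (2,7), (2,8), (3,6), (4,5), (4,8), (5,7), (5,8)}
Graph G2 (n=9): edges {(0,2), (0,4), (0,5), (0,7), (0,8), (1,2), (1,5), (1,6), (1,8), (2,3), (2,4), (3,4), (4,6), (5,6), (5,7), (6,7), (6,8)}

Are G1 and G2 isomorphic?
Yes, isomorphic

The graphs are isomorphic.
One valid mapping φ: V(G1) → V(G2): 0→4, 1→1, 2→0, 3→2, 4→7, 5→6, 6→3, 7→8, 8→5

Verify φ preserves adjacency — for each edge of G1, its image is an edge of G2:
  (0,2) → (φ(0),φ(2)) = (0,4) ∈ E(G2) ✓
  (0,3) → (φ(0),φ(3)) = (2,4) ∈ E(G2) ✓
  (0,5) → (φ(0),φ(5)) = (4,6) ∈ E(G2) ✓
  (0,6) → (φ(0),φ(6)) = (3,4) ∈ E(G2) ✓
  (1,3) → (φ(1),φ(3)) = (1,2) ∈ E(G2) ✓
  (1,5) → (φ(1),φ(5)) = (1,6) ∈ E(G2) ✓
  (1,7) → (φ(1),φ(7)) = (1,8) ∈ E(G2) ✓
  (1,8) → (φ(1),φ(8)) = (1,5) ∈ E(G2) ✓
  (2,3) → (φ(2),φ(3)) = (0,2) ∈ E(G2) ✓
  (2,4) → (φ(2),φ(4)) = (0,7) ∈ E(G2) ✓
  (2,7) → (φ(2),φ(7)) = (0,8) ∈ E(G2) ✓
  (2,8) → (φ(2),φ(8)) = (0,5) ∈ E(G2) ✓
  (3,6) → (φ(3),φ(6)) = (2,3) ∈ E(G2) ✓
  (4,5) → (φ(4),φ(5)) = (6,7) ∈ E(G2) ✓
  (4,8) → (φ(4),φ(8)) = (5,7) ∈ E(G2) ✓
  (5,7) → (φ(5),φ(7)) = (6,8) ∈ E(G2) ✓
  (5,8) → (φ(5),φ(8)) = (5,6) ∈ E(G2) ✓
All 17 edges of G1 map to edges of G2, and |E(G1)| = |E(G2)| = 17, so φ is a bijection on edges as well as vertices. Hence G1 ≅ G2.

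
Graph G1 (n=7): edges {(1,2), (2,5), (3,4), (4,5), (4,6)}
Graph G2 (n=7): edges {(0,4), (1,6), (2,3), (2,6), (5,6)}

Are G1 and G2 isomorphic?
No, not isomorphic

The graphs are NOT isomorphic.

Degrees in G1: deg(0)=0, deg(1)=1, deg(2)=2, deg(3)=1, deg(4)=3, deg(5)=2, deg(6)=1.
Sorted degree sequence of G1: [3, 2, 2, 1, 1, 1, 0].
Degrees in G2: deg(0)=1, deg(1)=1, deg(2)=2, deg(3)=1, deg(4)=1, deg(5)=1, deg(6)=3.
Sorted degree sequence of G2: [3, 2, 1, 1, 1, 1, 1].
The (sorted) degree sequence is an isomorphism invariant, so since G1 and G2 have different degree sequences they cannot be isomorphic.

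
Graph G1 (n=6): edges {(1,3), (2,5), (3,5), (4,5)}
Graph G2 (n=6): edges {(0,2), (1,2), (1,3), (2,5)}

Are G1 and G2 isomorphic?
Yes, isomorphic

The graphs are isomorphic.
One valid mapping φ: V(G1) → V(G2): 0→4, 1→3, 2→5, 3→1, 4→0, 5→2

Verify φ preserves adjacency — for each edge of G1, its image is an edge of G2:
  (1,3) → (φ(1),φ(3)) = (1,3) ∈ E(G2) ✓
  (2,5) → (φ(2),φ(5)) = (2,5) ∈ E(G2) ✓
  (3,5) → (φ(3),φ(5)) = (1,2) ∈ E(G2) ✓
  (4,5) → (φ(4),φ(5)) = (0,2) ∈ E(G2) ✓
All 4 edges of G1 map to edges of G2, and |E(G1)| = |E(G2)| = 4, so φ is a bijection on edges as well as vertices. Hence G1 ≅ G2.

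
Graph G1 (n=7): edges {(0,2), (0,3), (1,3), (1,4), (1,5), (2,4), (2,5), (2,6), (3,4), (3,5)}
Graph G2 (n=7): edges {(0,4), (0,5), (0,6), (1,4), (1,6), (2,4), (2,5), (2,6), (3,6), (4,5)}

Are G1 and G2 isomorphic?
Yes, isomorphic

The graphs are isomorphic.
One valid mapping φ: V(G1) → V(G2): 0→1, 1→5, 2→6, 3→4, 4→0, 5→2, 6→3

Verify φ preserves adjacency — for each edge of G1, its image is an edge of G2:
  (0,2) → (φ(0),φ(2)) = (1,6) ∈ E(G2) ✓
  (0,3) → (φ(0),φ(3)) = (1,4) ∈ E(G2) ✓
  (1,3) → (φ(1),φ(3)) = (4,5) ∈ E(G2) ✓
  (1,4) → (φ(1),φ(4)) = (0,5) ∈ E(G2) ✓
  (1,5) → (φ(1),φ(5)) = (2,5) ∈ E(G2) ✓
  (2,4) → (φ(2),φ(4)) = (0,6) ∈ E(G2) ✓
  (2,5) → (φ(2),φ(5)) = (2,6) ∈ E(G2) ✓
  (2,6) → (φ(2),φ(6)) = (3,6) ∈ E(G2) ✓
  (3,4) → (φ(3),φ(4)) = (0,4) ∈ E(G2) ✓
  (3,5) → (φ(3),φ(5)) = (2,4) ∈ E(G2) ✓
All 10 edges of G1 map to edges of G2, and |E(G1)| = |E(G2)| = 10, so φ is a bijection on edges as well as vertices. Hence G1 ≅ G2.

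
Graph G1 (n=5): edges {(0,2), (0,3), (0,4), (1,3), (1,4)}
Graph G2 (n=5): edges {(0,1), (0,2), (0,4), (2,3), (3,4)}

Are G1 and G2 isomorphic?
Yes, isomorphic

The graphs are isomorphic.
One valid mapping φ: V(G1) → V(G2): 0→0, 1→3, 2→1, 3→2, 4→4

Verify φ preserves adjacency — for each edge of G1, its image is an edge of G2:
  (0,2) → (φ(0),φ(2)) = (0,1) ∈ E(G2) ✓
  (0,3) → (φ(0),φ(3)) = (0,2) ∈ E(G2) ✓
  (0,4) → (φ(0),φ(4)) = (0,4) ∈ E(G2) ✓
  (1,3) → (φ(1),φ(3)) = (2,3) ∈ E(G2) ✓
  (1,4) → (φ(1),φ(4)) = (3,4) ∈ E(G2) ✓
All 5 edges of G1 map to edges of G2, and |E(G1)| = |E(G2)| = 5, so φ is a bijection on edges as well as vertices. Hence G1 ≅ G2.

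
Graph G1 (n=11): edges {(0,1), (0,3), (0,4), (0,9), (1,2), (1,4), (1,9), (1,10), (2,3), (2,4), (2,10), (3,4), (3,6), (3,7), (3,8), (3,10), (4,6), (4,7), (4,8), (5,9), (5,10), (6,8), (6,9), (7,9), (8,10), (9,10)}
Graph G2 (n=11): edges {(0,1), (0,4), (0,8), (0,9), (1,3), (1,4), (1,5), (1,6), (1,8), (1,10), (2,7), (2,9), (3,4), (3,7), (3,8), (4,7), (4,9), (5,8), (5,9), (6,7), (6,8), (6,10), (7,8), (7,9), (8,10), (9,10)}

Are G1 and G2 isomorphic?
Yes, isomorphic

The graphs are isomorphic.
One valid mapping φ: V(G1) → V(G2): 0→0, 1→4, 2→3, 3→8, 4→1, 5→2, 6→10, 7→5, 8→6, 9→9, 10→7

Verify φ preserves adjacency — for each edge of G1, its image is an edge of G2:
  (0,1) → (φ(0),φ(1)) = (0,4) ∈ E(G2) ✓
  (0,3) → (φ(0),φ(3)) = (0,8) ∈ E(G2) ✓
  (0,4) → (φ(0),φ(4)) = (0,1) ∈ E(G2) ✓
  (0,9) → (φ(0),φ(9)) = (0,9) ∈ E(G2) ✓
  (1,2) → (φ(1),φ(2)) = (3,4) ∈ E(G2) ✓
  (1,4) → (φ(1),φ(4)) = (1,4) ∈ E(G2) ✓
  (1,9) → (φ(1),φ(9)) = (4,9) ∈ E(G2) ✓
  (1,10) → (φ(1),φ(10)) = (4,7) ∈ E(G2) ✓
  (2,3) → (φ(2),φ(3)) = (3,8) ∈ E(G2) ✓
  (2,4) → (φ(2),φ(4)) = (1,3) ∈ E(G2) ✓
  (2,10) → (φ(2),φ(10)) = (3,7) ∈ E(G2) ✓
  (3,4) → (φ(3),φ(4)) = (1,8) ∈ E(G2) ✓
  (3,6) → (φ(3),φ(6)) = (8,10) ∈ E(G2) ✓
  (3,7) → (φ(3),φ(7)) = (5,8) ∈ E(G2) ✓
  (3,8) → (φ(3),φ(8)) = (6,8) ∈ E(G2) ✓
  (3,10) → (φ(3),φ(10)) = (7,8) ∈ E(G2) ✓
  (4,6) → (φ(4),φ(6)) = (1,10) ∈ E(G2) ✓
  (4,7) → (φ(4),φ(7)) = (1,5) ∈ E(G2) ✓
  (4,8) → (φ(4),φ(8)) = (1,6) ∈ E(G2) ✓
  (5,9) → (φ(5),φ(9)) = (2,9) ∈ E(G2) ✓
  (5,10) → (φ(5),φ(10)) = (2,7) ∈ E(G2) ✓
  (6,8) → (φ(6),φ(8)) = (6,10) ∈ E(G2) ✓
  (6,9) → (φ(6),φ(9)) = (9,10) ∈ E(G2) ✓
  (7,9) → (φ(7),φ(9)) = (5,9) ∈ E(G2) ✓
  (8,10) → (φ(8),φ(10)) = (6,7) ∈ E(G2) ✓
  (9,10) → (φ(9),φ(10)) = (7,9) ∈ E(G2) ✓
All 26 edges of G1 map to edges of G2, and |E(G1)| = |E(G2)| = 26, so φ is a bijection on edges as well as vertices. Hence G1 ≅ G2.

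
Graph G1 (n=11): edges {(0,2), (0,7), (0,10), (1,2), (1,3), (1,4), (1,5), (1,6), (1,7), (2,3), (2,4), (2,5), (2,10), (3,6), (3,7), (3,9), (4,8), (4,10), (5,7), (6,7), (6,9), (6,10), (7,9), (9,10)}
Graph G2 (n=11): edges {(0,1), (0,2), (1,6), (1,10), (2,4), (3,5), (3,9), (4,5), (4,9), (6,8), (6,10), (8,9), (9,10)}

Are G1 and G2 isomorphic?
No, not isomorphic

The graphs are NOT isomorphic.

Connected components of G1: 1 component(s) with vertex sets [[0, 1, 2, 3, 4, 5, 6, 7, 8, 9, 10]], sizes [11].
Connected components of G2: 2 component(s) with vertex sets [[7], [0, 1, 2, 3, 4, 5, 6, 8, 9, 10]], sizes [1, 10].
The number of connected components (and the multiset of component sizes) is an isomorphism invariant — an isomorphism maps each component of G1 bijectively onto a component of G2. Since G1 has 1 component(s) and G2 has 2, they cannot be isomorphic.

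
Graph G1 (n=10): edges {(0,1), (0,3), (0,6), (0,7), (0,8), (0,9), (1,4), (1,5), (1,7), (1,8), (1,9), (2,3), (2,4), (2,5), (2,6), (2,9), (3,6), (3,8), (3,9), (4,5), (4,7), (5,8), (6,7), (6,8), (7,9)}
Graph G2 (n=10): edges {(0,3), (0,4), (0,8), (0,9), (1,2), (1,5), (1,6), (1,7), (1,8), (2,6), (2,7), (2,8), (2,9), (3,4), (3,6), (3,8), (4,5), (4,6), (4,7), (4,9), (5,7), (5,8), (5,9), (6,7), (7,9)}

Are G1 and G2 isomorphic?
Yes, isomorphic

The graphs are isomorphic.
One valid mapping φ: V(G1) → V(G2): 0→7, 1→4, 2→8, 3→1, 4→0, 5→3, 6→2, 7→9, 8→6, 9→5

Verify φ preserves adjacency — for each edge of G1, its image is an edge of G2:
  (0,1) → (φ(0),φ(1)) = (4,7) ∈ E(G2) ✓
  (0,3) → (φ(0),φ(3)) = (1,7) ∈ E(G2) ✓
  (0,6) → (φ(0),φ(6)) = (2,7) ∈ E(G2) ✓
  (0,7) → (φ(0),φ(7)) = (7,9) ∈ E(G2) ✓
  (0,8) → (φ(0),φ(8)) = (6,7) ∈ E(G2) ✓
  (0,9) → (φ(0),φ(9)) = (5,7) ∈ E(G2) ✓
  (1,4) → (φ(1),φ(4)) = (0,4) ∈ E(G2) ✓
  (1,5) → (φ(1),φ(5)) = (3,4) ∈ E(G2) ✓
  (1,7) → (φ(1),φ(7)) = (4,9) ∈ E(G2) ✓
  (1,8) → (φ(1),φ(8)) = (4,6) ∈ E(G2) ✓
  (1,9) → (φ(1),φ(9)) = (4,5) ∈ E(G2) ✓
  (2,3) → (φ(2),φ(3)) = (1,8) ∈ E(G2) ✓
  (2,4) → (φ(2),φ(4)) = (0,8) ∈ E(G2) ✓
  (2,5) → (φ(2),φ(5)) = (3,8) ∈ E(G2) ✓
  (2,6) → (φ(2),φ(6)) = (2,8) ∈ E(G2) ✓
  (2,9) → (φ(2),φ(9)) = (5,8) ∈ E(G2) ✓
  (3,6) → (φ(3),φ(6)) = (1,2) ∈ E(G2) ✓
  (3,8) → (φ(3),φ(8)) = (1,6) ∈ E(G2) ✓
  (3,9) → (φ(3),φ(9)) = (1,5) ∈ E(G2) ✓
  (4,5) → (φ(4),φ(5)) = (0,3) ∈ E(G2) ✓
  (4,7) → (φ(4),φ(7)) = (0,9) ∈ E(G2) ✓
  (5,8) → (φ(5),φ(8)) = (3,6) ∈ E(G2) ✓
  (6,7) → (φ(6),φ(7)) = (2,9) ∈ E(G2) ✓
  (6,8) → (φ(6),φ(8)) = (2,6) ∈ E(G2) ✓
  (7,9) → (φ(7),φ(9)) = (5,9) ∈ E(G2) ✓
All 25 edges of G1 map to edges of G2, and |E(G1)| = |E(G2)| = 25, so φ is a bijection on edges as well as vertices. Hence G1 ≅ G2.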